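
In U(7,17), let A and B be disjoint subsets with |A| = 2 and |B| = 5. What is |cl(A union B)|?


|A union B| = 2 + 5 = 7 (disjoint).
In U(7,17), cl(S) = S if |S| < 7, else cl(S) = E.
Since 7 >= 7, cl(A union B) = E.
|cl(A union B)| = 17.

17


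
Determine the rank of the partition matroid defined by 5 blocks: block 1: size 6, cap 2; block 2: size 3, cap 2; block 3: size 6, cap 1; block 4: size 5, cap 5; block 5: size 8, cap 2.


Rank of a partition matroid = sum of min(|Si|, ci) for each block.
= min(6,2) + min(3,2) + min(6,1) + min(5,5) + min(8,2)
= 2 + 2 + 1 + 5 + 2
= 12.

12


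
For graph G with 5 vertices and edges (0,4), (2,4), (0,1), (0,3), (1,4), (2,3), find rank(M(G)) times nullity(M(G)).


r(M) = |V| - c = 5 - 1 = 4.
nullity = |E| - r(M) = 6 - 4 = 2.
Product = 4 * 2 = 8.

8


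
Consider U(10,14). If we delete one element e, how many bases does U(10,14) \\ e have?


Deleting e from U(10,14) gives U(10,13) since n > r.
Bases of U(10,13) = C(13,10) = 286.

286


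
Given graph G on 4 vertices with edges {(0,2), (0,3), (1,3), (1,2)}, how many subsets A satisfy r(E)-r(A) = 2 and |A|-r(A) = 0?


R(x,y) = sum over A in 2^E of x^(r(E)-r(A)) * y^(|A|-r(A)).
G has 4 vertices, 4 edges. r(E) = 3.
Enumerate all 2^4 = 16 subsets.
Count subsets with r(E)-r(A)=2 and |A|-r(A)=0: 4.

4


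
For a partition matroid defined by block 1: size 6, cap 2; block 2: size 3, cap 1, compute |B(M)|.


A basis picks exactly ci elements from block i.
Number of bases = product of C(|Si|, ci).
= C(6,2) * C(3,1)
= 15 * 3
= 45.

45


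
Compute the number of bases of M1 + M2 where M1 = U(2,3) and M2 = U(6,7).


Bases of a direct sum M1 + M2: |B| = |B(M1)| * |B(M2)|.
|B(U(2,3))| = C(3,2) = 3.
|B(U(6,7))| = C(7,6) = 7.
Total bases = 3 * 7 = 21.

21


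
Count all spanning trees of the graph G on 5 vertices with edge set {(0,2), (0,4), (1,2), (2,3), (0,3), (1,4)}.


By Kirchhoff's matrix tree theorem, the number of spanning trees equals
the determinant of any cofactor of the Laplacian matrix L.
G has 5 vertices and 6 edges.
Computing the (4 x 4) cofactor determinant gives 11.

11


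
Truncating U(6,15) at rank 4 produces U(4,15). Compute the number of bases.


Truncating U(6,15) to rank 4 gives U(4,15).
Bases of U(4,15) are all 4-element subsets of 15 elements.
Number of bases = C(15,4) = (15 * 14 * 13 * 12) / (1 * 2 * 3 * 4) = 1365.

1365


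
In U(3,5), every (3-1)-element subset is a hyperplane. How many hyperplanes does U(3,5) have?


Hyperplanes of U(3,5) are flats of rank 2.
In a uniform matroid, these are exactly the (2)-element subsets.
Count = (5 choose 2) = 10.

10


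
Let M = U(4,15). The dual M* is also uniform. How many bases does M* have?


The dual of U(r,n) is U(n-r, n) = U(11,15).
Bases of U(11,15) are all (11)-element subsets.
|B(M*)| = C(15,11) = 15! / (11! * 4!) = 1365.

1365


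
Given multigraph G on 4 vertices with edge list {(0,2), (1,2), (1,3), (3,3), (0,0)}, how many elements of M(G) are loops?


In a graphic matroid, a loop is a self-loop edge (u,u) with rank 0.
Examining all 5 edges for self-loops...
Self-loops found: (3,3), (0,0)
Number of loops = 2.

2


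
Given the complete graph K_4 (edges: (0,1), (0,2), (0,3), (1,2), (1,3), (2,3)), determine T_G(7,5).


T(K_4; x,y) = x^3 + 3x^2 + 4xy + 2x + y^3 + 3y^2 + 2y.
Substituting x=7, y=5:
= 343 + 147 + 140 + 14 + 125 + 75 + 10
= 854.

854


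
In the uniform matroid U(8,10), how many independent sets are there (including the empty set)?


Independent sets of U(8,10) are all subsets of size <= 8.
Count = (10 choose 0) + (10 choose 1) + (10 choose 2) + (10 choose 3) + (10 choose 4) + (10 choose 5) + (10 choose 6) + (10 choose 7) + (10 choose 8)
     = 1 + 10 + 45 + 120 + 210 + 252 + 210 + 120 + 45
     = 1013.

1013


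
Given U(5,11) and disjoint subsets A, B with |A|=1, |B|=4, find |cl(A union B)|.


|A union B| = 1 + 4 = 5 (disjoint).
In U(5,11), cl(S) = S if |S| < 5, else cl(S) = E.
Since 5 >= 5, cl(A union B) = E.
|cl(A union B)| = 11.

11


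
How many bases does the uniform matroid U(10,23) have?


Bases of U(10,23) are all 10-element subsets of the 23-element ground set.
Number of bases = C(23,10).
C(23,10) = 23! / (10! * 13!) = 1144066.

1144066


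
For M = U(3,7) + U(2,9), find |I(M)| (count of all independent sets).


For a direct sum, |I(M1+M2)| = |I(M1)| * |I(M2)|.
|I(U(3,7))| = sum C(7,k) for k=0..3 = 64.
|I(U(2,9))| = sum C(9,k) for k=0..2 = 46.
Total = 64 * 46 = 2944.

2944


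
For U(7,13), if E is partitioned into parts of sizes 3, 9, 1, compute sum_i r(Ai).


r(Ai) = min(|Ai|, 7) for each part.
Sum = min(3,7) + min(9,7) + min(1,7)
    = 3 + 7 + 1
    = 11.

11


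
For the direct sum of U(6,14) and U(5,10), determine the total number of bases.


Bases of a direct sum M1 + M2: |B| = |B(M1)| * |B(M2)|.
|B(U(6,14))| = C(14,6) = 3003.
|B(U(5,10))| = C(10,5) = 252.
Total bases = 3003 * 252 = 756756.

756756


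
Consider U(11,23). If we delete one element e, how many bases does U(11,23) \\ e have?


Deleting e from U(11,23) gives U(11,22) since n > r.
Bases of U(11,22) = C(22,11) = 22! / (11! * 11!) = 705432.

705432


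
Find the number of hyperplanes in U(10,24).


Hyperplanes of U(10,24) are flats of rank 9.
In a uniform matroid, these are exactly the (9)-element subsets.
Count = (24 choose 9) = 1307504.

1307504


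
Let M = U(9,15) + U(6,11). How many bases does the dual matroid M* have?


(M1+M2)* = M1* + M2*.
M1* = U(6,15), bases: C(15,6) = 5005.
M2* = U(5,11), bases: C(11,5) = 462.
|B(M*)| = 5005 * 462 = 2312310.

2312310


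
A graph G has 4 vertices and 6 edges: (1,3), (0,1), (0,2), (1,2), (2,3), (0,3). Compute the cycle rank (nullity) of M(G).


Cycle rank (nullity) = |E| - r(M) = |E| - (|V| - c).
|E| = 6, |V| = 4, c = 1.
Nullity = 6 - (4 - 1) = 6 - 3 = 3.

3


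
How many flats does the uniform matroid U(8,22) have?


Flats of U(8,22): every subset of size < 8 is a flat, plus E itself.
Count = (22 choose 0) + (22 choose 1) + (22 choose 2) + (22 choose 3) + (22 choose 4) + (22 choose 5) + (22 choose 6) + (22 choose 7) + 1
     = 1 + 22 + 231 + 1540 + 7315 + 26334 + 74613 + 170544 + 1
     = 280601.

280601


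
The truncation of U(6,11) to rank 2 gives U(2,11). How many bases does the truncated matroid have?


Truncating U(6,11) to rank 2 gives U(2,11).
Bases of U(2,11) are all 2-element subsets of 11 elements.
Number of bases = C(11,2) = 11! / (2! * 9!) = 55.

55


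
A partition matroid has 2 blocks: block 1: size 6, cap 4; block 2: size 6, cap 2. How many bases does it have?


A basis picks exactly ci elements from block i.
Number of bases = product of C(|Si|, ci).
= C(6,4) * C(6,2)
= 15 * 15
= 225.

225


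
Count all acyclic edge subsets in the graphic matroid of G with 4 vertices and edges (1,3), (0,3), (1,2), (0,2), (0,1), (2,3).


An independent set in a graphic matroid is an acyclic edge subset.
G has 4 vertices and 6 edges.
Enumerate all 2^6 = 64 subsets, checking for acyclicity.
Total independent sets = 38.

38


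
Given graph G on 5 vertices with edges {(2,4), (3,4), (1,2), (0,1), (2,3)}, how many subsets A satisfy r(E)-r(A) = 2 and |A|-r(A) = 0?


R(x,y) = sum over A in 2^E of x^(r(E)-r(A)) * y^(|A|-r(A)).
G has 5 vertices, 5 edges. r(E) = 4.
Enumerate all 2^5 = 32 subsets.
Count subsets with r(E)-r(A)=2 and |A|-r(A)=0: 10.

10


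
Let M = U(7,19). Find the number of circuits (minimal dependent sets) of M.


In U(7,19), circuits are the (8)-element subsets.
Any set of 8 elements is dependent, and removing any one element gives
an independent set of size 7, so it is a minimal dependent set.
Number of circuits = C(19,8) = 19! / (8! * 11!) = 75582.

75582


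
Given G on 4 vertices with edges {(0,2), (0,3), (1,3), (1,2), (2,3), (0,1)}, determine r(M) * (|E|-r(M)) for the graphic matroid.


r(M) = |V| - c = 4 - 1 = 3.
nullity = |E| - r(M) = 6 - 3 = 3.
Product = 3 * 3 = 9.

9


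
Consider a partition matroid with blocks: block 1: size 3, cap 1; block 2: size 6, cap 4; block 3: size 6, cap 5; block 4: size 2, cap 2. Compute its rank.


Rank of a partition matroid = sum of min(|Si|, ci) for each block.
= min(3,1) + min(6,4) + min(6,5) + min(2,2)
= 1 + 4 + 5 + 2
= 12.

12


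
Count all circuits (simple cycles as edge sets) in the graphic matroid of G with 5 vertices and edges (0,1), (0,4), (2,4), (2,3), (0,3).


A circuit in a graphic matroid = edge set of a simple cycle.
G has 5 vertices and 5 edges.
Enumerating all minimal edge subsets forming cycles...
Total circuits found: 1.

1


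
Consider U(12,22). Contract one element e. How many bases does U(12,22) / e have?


Contracting e from U(12,22) gives U(11,21).
Bases of U(11,21) = C(21,11) = 352716.

352716


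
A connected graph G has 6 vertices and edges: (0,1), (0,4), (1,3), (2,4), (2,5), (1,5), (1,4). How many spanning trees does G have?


By Kirchhoff's matrix tree theorem, the number of spanning trees equals
the determinant of any cofactor of the Laplacian matrix L.
G has 6 vertices and 7 edges.
Computing the (5 x 5) cofactor determinant gives 11.

11


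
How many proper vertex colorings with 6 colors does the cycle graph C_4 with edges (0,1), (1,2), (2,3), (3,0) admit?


P(C_4, k) = (k-1)^4 + (-1)^4*(k-1).
P(6) = (5)^4 + 5
= 625 + 5 = 630.

630


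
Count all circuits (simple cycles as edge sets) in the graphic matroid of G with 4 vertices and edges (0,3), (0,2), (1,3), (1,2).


A circuit in a graphic matroid = edge set of a simple cycle.
G has 4 vertices and 4 edges.
Enumerating all minimal edge subsets forming cycles...
Total circuits found: 1.

1


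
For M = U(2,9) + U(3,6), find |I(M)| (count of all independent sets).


For a direct sum, |I(M1+M2)| = |I(M1)| * |I(M2)|.
|I(U(2,9))| = sum C(9,k) for k=0..2 = 46.
|I(U(3,6))| = sum C(6,k) for k=0..3 = 42.
Total = 46 * 42 = 1932.

1932


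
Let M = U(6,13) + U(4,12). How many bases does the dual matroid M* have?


(M1+M2)* = M1* + M2*.
M1* = U(7,13), bases: C(13,7) = 1716.
M2* = U(8,12), bases: C(12,8) = 495.
|B(M*)| = 1716 * 495 = 849420.

849420


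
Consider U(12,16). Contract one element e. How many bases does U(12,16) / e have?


Contracting e from U(12,16) gives U(11,15).
Bases of U(11,15) = (15 choose 11) = 1365.

1365


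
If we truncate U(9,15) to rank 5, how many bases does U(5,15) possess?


Truncating U(9,15) to rank 5 gives U(5,15).
Bases of U(5,15) are all 5-element subsets of 15 elements.
Number of bases = C(15,5) = 15! / (5! * 10!) = 3003.

3003


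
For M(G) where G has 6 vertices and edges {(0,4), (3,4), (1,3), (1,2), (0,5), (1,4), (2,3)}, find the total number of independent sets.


An independent set in a graphic matroid is an acyclic edge subset.
G has 6 vertices and 7 edges.
Enumerate all 2^7 = 128 subsets, checking for acyclicity.
Total independent sets = 96.

96


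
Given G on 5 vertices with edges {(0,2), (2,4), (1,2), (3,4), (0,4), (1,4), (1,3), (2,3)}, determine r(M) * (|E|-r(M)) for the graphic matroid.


r(M) = |V| - c = 5 - 1 = 4.
nullity = |E| - r(M) = 8 - 4 = 4.
Product = 4 * 4 = 16.

16


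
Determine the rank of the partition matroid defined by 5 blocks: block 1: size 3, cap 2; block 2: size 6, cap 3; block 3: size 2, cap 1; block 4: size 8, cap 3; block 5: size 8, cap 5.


Rank of a partition matroid = sum of min(|Si|, ci) for each block.
= min(3,2) + min(6,3) + min(2,1) + min(8,3) + min(8,5)
= 2 + 3 + 1 + 3 + 5
= 14.

14


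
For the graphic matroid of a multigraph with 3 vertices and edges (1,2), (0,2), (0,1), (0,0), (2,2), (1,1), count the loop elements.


In a graphic matroid, a loop is a self-loop edge (u,u) with rank 0.
Examining all 6 edges for self-loops...
Self-loops found: (0,0), (2,2), (1,1)
Number of loops = 3.

3


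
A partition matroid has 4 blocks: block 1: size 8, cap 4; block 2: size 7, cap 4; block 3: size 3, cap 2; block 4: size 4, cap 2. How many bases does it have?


A basis picks exactly ci elements from block i.
Number of bases = product of C(|Si|, ci).
= C(8,4) * C(7,4) * C(3,2) * C(4,2)
= 70 * 35 * 3 * 6
= 44100.

44100


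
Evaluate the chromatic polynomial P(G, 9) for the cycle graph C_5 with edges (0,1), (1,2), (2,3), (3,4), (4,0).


P(C_5, k) = (k-1)^5 + (-1)^5*(k-1).
P(9) = (8)^5 - 8
= 32768 - 8 = 32760.

32760


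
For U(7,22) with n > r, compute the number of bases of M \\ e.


Deleting e from U(7,22) gives U(7,21) since n > r.
Bases of U(7,21) = C(21,7) = 21! / (7! * 14!) = 116280.

116280


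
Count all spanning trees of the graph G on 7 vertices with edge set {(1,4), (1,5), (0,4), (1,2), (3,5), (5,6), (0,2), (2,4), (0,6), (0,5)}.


By Kirchhoff's matrix tree theorem, the number of spanning trees equals
the determinant of any cofactor of the Laplacian matrix L.
G has 7 vertices and 10 edges.
Computing the (6 x 6) cofactor determinant gives 64.

64


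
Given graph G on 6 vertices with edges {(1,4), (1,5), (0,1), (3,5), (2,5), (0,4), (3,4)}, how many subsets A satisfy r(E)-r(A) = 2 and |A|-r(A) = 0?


R(x,y) = sum over A in 2^E of x^(r(E)-r(A)) * y^(|A|-r(A)).
G has 6 vertices, 7 edges. r(E) = 5.
Enumerate all 2^7 = 128 subsets.
Count subsets with r(E)-r(A)=2 and |A|-r(A)=0: 34.

34


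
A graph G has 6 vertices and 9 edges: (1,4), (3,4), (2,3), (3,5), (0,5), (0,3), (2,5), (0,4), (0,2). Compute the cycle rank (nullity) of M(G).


Cycle rank (nullity) = |E| - r(M) = |E| - (|V| - c).
|E| = 9, |V| = 6, c = 1.
Nullity = 9 - (6 - 1) = 9 - 5 = 4.

4


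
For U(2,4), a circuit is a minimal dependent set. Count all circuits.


In U(2,4), circuits are the (3)-element subsets.
Any set of 3 elements is dependent, and removing any one element gives
an independent set of size 2, so it is a minimal dependent set.
Number of circuits = C(4,3) = (4 * 3 * 2) / (1 * 2 * 3) = 4.

4


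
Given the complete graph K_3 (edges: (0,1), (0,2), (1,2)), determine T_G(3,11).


T(K_3; x,y) = x^2 + x + y.
T(3,11) = 9 + 3 + 11 = 23.

23


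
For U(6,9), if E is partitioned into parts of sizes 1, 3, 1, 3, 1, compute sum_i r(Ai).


r(Ai) = min(|Ai|, 6) for each part.
Sum = min(1,6) + min(3,6) + min(1,6) + min(3,6) + min(1,6)
    = 1 + 3 + 1 + 3 + 1
    = 9.

9


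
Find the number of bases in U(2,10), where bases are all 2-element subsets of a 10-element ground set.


Bases of U(2,10) are all 2-element subsets of the 10-element ground set.
Number of bases = C(10,2).
C(10,2) = (10 * 9) / (1 * 2) = 45.

45


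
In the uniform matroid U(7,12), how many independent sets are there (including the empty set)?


Independent sets of U(7,12) are all subsets of size <= 7.
Count = (12 choose 0) + (12 choose 1) + (12 choose 2) + (12 choose 3) + (12 choose 4) + (12 choose 5) + (12 choose 6) + (12 choose 7)
     = 1 + 12 + 66 + 220 + 495 + 792 + 924 + 792
     = 3302.

3302


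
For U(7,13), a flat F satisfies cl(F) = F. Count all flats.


Flats of U(7,13): every subset of size < 7 is a flat, plus E itself.
Count = C(13,0) + C(13,1) + C(13,2) + C(13,3) + C(13,4) + C(13,5) + C(13,6) + 1
     = 1 + 13 + 78 + 286 + 715 + 1287 + 1716 + 1
     = 4097.

4097


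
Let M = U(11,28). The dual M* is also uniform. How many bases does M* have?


The dual of U(r,n) is U(n-r, n) = U(17,28).
Bases of U(17,28) are all (17)-element subsets.
|B(M*)| = (28 choose 17) = 21474180.

21474180


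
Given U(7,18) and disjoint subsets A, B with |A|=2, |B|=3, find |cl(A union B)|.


|A union B| = 2 + 3 = 5 (disjoint).
In U(7,18), cl(S) = S if |S| < 7, else cl(S) = E.
Since 5 < 7, cl(A union B) = A union B.
|cl(A union B)| = 5.

5


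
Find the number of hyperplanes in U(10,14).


Hyperplanes of U(10,14) are flats of rank 9.
In a uniform matroid, these are exactly the (9)-element subsets.
Count = C(14,9) = 14! / (9! * 5!) = 2002.

2002


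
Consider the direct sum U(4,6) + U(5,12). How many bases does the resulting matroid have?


Bases of a direct sum M1 + M2: |B| = |B(M1)| * |B(M2)|.
|B(U(4,6))| = C(6,4) = 15.
|B(U(5,12))| = C(12,5) = 792.
Total bases = 15 * 792 = 11880.

11880


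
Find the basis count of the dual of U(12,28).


The dual of U(r,n) is U(n-r, n) = U(16,28).
Bases of U(16,28) are all (16)-element subsets.
|B(M*)| = C(28,16) = 30421755.

30421755


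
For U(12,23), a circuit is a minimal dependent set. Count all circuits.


In U(12,23), circuits are the (13)-element subsets.
Any set of 13 elements is dependent, and removing any one element gives
an independent set of size 12, so it is a minimal dependent set.
Number of circuits = C(23,13) = 23! / (13! * 10!) = 1144066.

1144066


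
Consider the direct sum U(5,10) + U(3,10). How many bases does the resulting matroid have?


Bases of a direct sum M1 + M2: |B| = |B(M1)| * |B(M2)|.
|B(U(5,10))| = C(10,5) = 252.
|B(U(3,10))| = C(10,3) = 120.
Total bases = 252 * 120 = 30240.

30240


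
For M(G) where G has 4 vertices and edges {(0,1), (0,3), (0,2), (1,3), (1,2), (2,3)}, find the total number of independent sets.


An independent set in a graphic matroid is an acyclic edge subset.
G has 4 vertices and 6 edges.
Enumerate all 2^6 = 64 subsets, checking for acyclicity.
Total independent sets = 38.

38


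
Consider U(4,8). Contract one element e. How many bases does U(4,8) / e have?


Contracting e from U(4,8) gives U(3,7).
Bases of U(3,7) = C(7,3) = (7 * 6 * 5) / (1 * 2 * 3) = 35.

35


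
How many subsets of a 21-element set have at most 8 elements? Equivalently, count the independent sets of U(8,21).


Independent sets of U(8,21) are all subsets of size <= 8.
Count = C(21,0) + C(21,1) + C(21,2) + C(21,3) + C(21,4) + C(21,5) + C(21,6) + C(21,7) + C(21,8)
     = 1 + 21 + 210 + 1330 + 5985 + 20349 + 54264 + 116280 + 203490
     = 401930.

401930


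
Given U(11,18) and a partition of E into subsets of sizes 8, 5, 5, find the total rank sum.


r(Ai) = min(|Ai|, 11) for each part.
Sum = min(8,11) + min(5,11) + min(5,11)
    = 8 + 5 + 5
    = 18.

18


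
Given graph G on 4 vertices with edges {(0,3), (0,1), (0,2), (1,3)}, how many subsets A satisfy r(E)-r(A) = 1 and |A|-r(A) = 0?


R(x,y) = sum over A in 2^E of x^(r(E)-r(A)) * y^(|A|-r(A)).
G has 4 vertices, 4 edges. r(E) = 3.
Enumerate all 2^4 = 16 subsets.
Count subsets with r(E)-r(A)=1 and |A|-r(A)=0: 6.

6


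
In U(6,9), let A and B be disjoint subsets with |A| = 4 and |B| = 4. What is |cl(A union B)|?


|A union B| = 4 + 4 = 8 (disjoint).
In U(6,9), cl(S) = S if |S| < 6, else cl(S) = E.
Since 8 >= 6, cl(A union B) = E.
|cl(A union B)| = 9.

9


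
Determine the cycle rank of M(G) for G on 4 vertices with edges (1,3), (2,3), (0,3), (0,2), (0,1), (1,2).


Cycle rank (nullity) = |E| - r(M) = |E| - (|V| - c).
|E| = 6, |V| = 4, c = 1.
Nullity = 6 - (4 - 1) = 6 - 3 = 3.

3


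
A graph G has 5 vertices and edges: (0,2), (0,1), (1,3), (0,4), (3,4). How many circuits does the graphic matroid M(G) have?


A circuit in a graphic matroid = edge set of a simple cycle.
G has 5 vertices and 5 edges.
Enumerating all minimal edge subsets forming cycles...
Total circuits found: 1.

1


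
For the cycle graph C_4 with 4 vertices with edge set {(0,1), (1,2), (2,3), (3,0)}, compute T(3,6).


T(C_4; x,y) = x + x^2 + ... + x^(3) + y.
T(3,6) = 3^1 + 3^2 + 3^3 + 6
= 3 + 9 + 27 + 6
= 45.

45


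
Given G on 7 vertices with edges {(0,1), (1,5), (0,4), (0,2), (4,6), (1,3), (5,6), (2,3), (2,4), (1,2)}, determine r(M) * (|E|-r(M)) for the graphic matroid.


r(M) = |V| - c = 7 - 1 = 6.
nullity = |E| - r(M) = 10 - 6 = 4.
Product = 6 * 4 = 24.

24


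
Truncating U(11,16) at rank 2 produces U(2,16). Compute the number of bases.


Truncating U(11,16) to rank 2 gives U(2,16).
Bases of U(2,16) are all 2-element subsets of 16 elements.
Number of bases = C(16,2) = 16! / (2! * 14!) = 120.

120


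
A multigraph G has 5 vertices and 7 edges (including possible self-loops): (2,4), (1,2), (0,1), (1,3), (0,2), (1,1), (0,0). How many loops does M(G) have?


In a graphic matroid, a loop is a self-loop edge (u,u) with rank 0.
Examining all 7 edges for self-loops...
Self-loops found: (1,1), (0,0)
Number of loops = 2.

2


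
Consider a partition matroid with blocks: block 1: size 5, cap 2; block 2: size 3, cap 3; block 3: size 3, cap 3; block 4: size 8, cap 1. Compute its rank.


Rank of a partition matroid = sum of min(|Si|, ci) for each block.
= min(5,2) + min(3,3) + min(3,3) + min(8,1)
= 2 + 3 + 3 + 1
= 9.

9


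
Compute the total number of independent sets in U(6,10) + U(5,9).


For a direct sum, |I(M1+M2)| = |I(M1)| * |I(M2)|.
|I(U(6,10))| = sum C(10,k) for k=0..6 = 848.
|I(U(5,9))| = sum C(9,k) for k=0..5 = 382.
Total = 848 * 382 = 323936.

323936


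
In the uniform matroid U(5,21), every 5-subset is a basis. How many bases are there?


Bases of U(5,21) are all 5-element subsets of the 21-element ground set.
Number of bases = C(21,5).
C(21,5) = 21! / (5! * 16!) = 20349.

20349


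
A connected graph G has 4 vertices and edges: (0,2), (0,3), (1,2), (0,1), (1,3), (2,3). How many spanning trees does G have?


By Kirchhoff's matrix tree theorem, the number of spanning trees equals
the determinant of any cofactor of the Laplacian matrix L.
G has 4 vertices and 6 edges.
Computing the (3 x 3) cofactor determinant gives 16.

16


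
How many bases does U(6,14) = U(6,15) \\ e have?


Deleting e from U(6,15) gives U(6,14) since n > r.
Bases of U(6,14) = (14 choose 6) = 3003.

3003


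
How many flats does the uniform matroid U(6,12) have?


Flats of U(6,12): every subset of size < 6 is a flat, plus E itself.
Count = C(12,0) + C(12,1) + C(12,2) + C(12,3) + C(12,4) + C(12,5) + 1
     = 1 + 12 + 66 + 220 + 495 + 792 + 1
     = 1587.

1587


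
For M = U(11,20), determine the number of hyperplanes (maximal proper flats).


Hyperplanes of U(11,20) are flats of rank 10.
In a uniform matroid, these are exactly the (10)-element subsets.
Count = C(20,10) = 20! / (10! * 10!) = 184756.

184756


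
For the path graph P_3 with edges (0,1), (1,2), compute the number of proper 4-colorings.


P(P_3, k) = k * (k-1)^(2).
P(4) = 4 * 3^2 = 4 * 9 = 36.

36


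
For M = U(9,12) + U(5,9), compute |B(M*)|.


(M1+M2)* = M1* + M2*.
M1* = U(3,12), bases: C(12,3) = 220.
M2* = U(4,9), bases: C(9,4) = 126.
|B(M*)| = 220 * 126 = 27720.

27720


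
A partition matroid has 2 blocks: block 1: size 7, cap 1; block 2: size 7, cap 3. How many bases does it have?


A basis picks exactly ci elements from block i.
Number of bases = product of C(|Si|, ci).
= C(7,1) * C(7,3)
= 7 * 35
= 245.

245


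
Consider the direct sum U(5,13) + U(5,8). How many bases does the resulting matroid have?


Bases of a direct sum M1 + M2: |B| = |B(M1)| * |B(M2)|.
|B(U(5,13))| = C(13,5) = 1287.
|B(U(5,8))| = C(8,5) = 56.
Total bases = 1287 * 56 = 72072.

72072


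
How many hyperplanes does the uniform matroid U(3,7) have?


Hyperplanes of U(3,7) are flats of rank 2.
In a uniform matroid, these are exactly the (2)-element subsets.
Count = C(7,2) = (7 * 6) / (1 * 2) = 21.

21


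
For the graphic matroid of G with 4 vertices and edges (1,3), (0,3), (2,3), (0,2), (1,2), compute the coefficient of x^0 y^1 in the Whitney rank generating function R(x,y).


R(x,y) = sum over A in 2^E of x^(r(E)-r(A)) * y^(|A|-r(A)).
G has 4 vertices, 5 edges. r(E) = 3.
Enumerate all 2^5 = 32 subsets.
Count subsets with r(E)-r(A)=0 and |A|-r(A)=1: 5.

5


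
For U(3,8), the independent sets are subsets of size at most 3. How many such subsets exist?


Independent sets of U(3,8) are all subsets of size <= 3.
Count = C(8,0) + C(8,1) + C(8,2) + C(8,3)
     = 1 + 8 + 28 + 56
     = 93.

93


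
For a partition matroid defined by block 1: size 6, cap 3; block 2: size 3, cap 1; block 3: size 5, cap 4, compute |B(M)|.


A basis picks exactly ci elements from block i.
Number of bases = product of C(|Si|, ci).
= C(6,3) * C(3,1) * C(5,4)
= 20 * 3 * 5
= 300.

300


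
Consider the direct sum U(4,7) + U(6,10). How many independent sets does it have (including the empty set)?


For a direct sum, |I(M1+M2)| = |I(M1)| * |I(M2)|.
|I(U(4,7))| = sum C(7,k) for k=0..4 = 99.
|I(U(6,10))| = sum C(10,k) for k=0..6 = 848.
Total = 99 * 848 = 83952.

83952


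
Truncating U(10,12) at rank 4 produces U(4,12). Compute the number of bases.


Truncating U(10,12) to rank 4 gives U(4,12).
Bases of U(4,12) are all 4-element subsets of 12 elements.
Number of bases = C(12,4) = (12 * 11 * 10 * 9) / (1 * 2 * 3 * 4) = 495.

495


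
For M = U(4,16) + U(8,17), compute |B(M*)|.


(M1+M2)* = M1* + M2*.
M1* = U(12,16), bases: C(16,12) = 1820.
M2* = U(9,17), bases: C(17,9) = 24310.
|B(M*)| = 1820 * 24310 = 44244200.

44244200


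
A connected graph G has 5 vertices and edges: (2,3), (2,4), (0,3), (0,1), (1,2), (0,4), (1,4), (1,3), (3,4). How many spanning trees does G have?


By Kirchhoff's matrix tree theorem, the number of spanning trees equals
the determinant of any cofactor of the Laplacian matrix L.
G has 5 vertices and 9 edges.
Computing the (4 x 4) cofactor determinant gives 75.

75


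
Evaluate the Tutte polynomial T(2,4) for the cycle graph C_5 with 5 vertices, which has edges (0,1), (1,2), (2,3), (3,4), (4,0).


T(C_5; x,y) = x + x^2 + ... + x^(4) + y.
T(2,4) = 2^1 + 2^2 + 2^3 + 2^4 + 4
= 2 + 4 + 8 + 16 + 4
= 34.

34


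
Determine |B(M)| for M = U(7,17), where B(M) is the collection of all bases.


Bases of U(7,17) are all 7-element subsets of the 17-element ground set.
Number of bases = C(17,7).
(17 choose 7) = 19448.

19448


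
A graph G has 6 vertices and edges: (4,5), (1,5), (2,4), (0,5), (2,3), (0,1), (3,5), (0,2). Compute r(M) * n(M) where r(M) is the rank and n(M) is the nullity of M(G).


r(M) = |V| - c = 6 - 1 = 5.
nullity = |E| - r(M) = 8 - 5 = 3.
Product = 5 * 3 = 15.

15


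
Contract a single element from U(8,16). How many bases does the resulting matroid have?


Contracting e from U(8,16) gives U(7,15).
Bases of U(7,15) = C(15,7) = 15! / (7! * 8!) = 6435.

6435


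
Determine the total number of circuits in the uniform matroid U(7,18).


In U(7,18), circuits are the (8)-element subsets.
Any set of 8 elements is dependent, and removing any one element gives
an independent set of size 7, so it is a minimal dependent set.
Number of circuits = C(18,8) = 43758.

43758


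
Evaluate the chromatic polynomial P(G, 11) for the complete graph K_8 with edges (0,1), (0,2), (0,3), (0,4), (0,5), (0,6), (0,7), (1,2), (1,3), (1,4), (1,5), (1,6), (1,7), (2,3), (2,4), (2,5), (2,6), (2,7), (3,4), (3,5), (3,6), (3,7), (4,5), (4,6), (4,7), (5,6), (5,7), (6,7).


P(K_8, k) = k(k-1)(k-2)...(k-7).
P(11) = (11) * (10) * (9) * (8) * (7) * (6) * (5) * (4) = 6652800.

6652800


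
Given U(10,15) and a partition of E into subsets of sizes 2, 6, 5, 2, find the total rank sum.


r(Ai) = min(|Ai|, 10) for each part.
Sum = min(2,10) + min(6,10) + min(5,10) + min(2,10)
    = 2 + 6 + 5 + 2
    = 15.

15


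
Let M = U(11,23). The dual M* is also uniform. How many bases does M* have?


The dual of U(r,n) is U(n-r, n) = U(12,23).
Bases of U(12,23) are all (12)-element subsets.
|B(M*)| = (23 choose 12) = 1352078.

1352078


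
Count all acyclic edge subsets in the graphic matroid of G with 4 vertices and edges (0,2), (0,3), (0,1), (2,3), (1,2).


An independent set in a graphic matroid is an acyclic edge subset.
G has 4 vertices and 5 edges.
Enumerate all 2^5 = 32 subsets, checking for acyclicity.
Total independent sets = 24.

24


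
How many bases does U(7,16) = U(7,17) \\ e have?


Deleting e from U(7,17) gives U(7,16) since n > r.
Bases of U(7,16) = C(16,7) = 11440.

11440


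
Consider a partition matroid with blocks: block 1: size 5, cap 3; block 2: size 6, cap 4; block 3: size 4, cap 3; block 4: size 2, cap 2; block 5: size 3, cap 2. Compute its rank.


Rank of a partition matroid = sum of min(|Si|, ci) for each block.
= min(5,3) + min(6,4) + min(4,3) + min(2,2) + min(3,2)
= 3 + 4 + 3 + 2 + 2
= 14.

14


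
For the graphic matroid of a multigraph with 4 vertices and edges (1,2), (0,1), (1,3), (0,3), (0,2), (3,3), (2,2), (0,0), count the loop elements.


In a graphic matroid, a loop is a self-loop edge (u,u) with rank 0.
Examining all 8 edges for self-loops...
Self-loops found: (3,3), (2,2), (0,0)
Number of loops = 3.

3


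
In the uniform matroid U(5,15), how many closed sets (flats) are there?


Flats of U(5,15): every subset of size < 5 is a flat, plus E itself.
Count = C(15,0) + C(15,1) + C(15,2) + C(15,3) + C(15,4) + 1
     = 1 + 15 + 105 + 455 + 1365 + 1
     = 1942.

1942


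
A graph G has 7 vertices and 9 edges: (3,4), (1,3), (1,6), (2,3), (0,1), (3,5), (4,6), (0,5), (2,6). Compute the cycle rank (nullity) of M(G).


Cycle rank (nullity) = |E| - r(M) = |E| - (|V| - c).
|E| = 9, |V| = 7, c = 1.
Nullity = 9 - (7 - 1) = 9 - 6 = 3.

3


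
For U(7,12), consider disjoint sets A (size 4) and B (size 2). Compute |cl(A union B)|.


|A union B| = 4 + 2 = 6 (disjoint).
In U(7,12), cl(S) = S if |S| < 7, else cl(S) = E.
Since 6 < 7, cl(A union B) = A union B.
|cl(A union B)| = 6.

6


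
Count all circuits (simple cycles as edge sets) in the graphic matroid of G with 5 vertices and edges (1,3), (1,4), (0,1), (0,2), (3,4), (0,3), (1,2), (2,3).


A circuit in a graphic matroid = edge set of a simple cycle.
G has 5 vertices and 8 edges.
Enumerating all minimal edge subsets forming cycles...
Total circuits found: 12.

12


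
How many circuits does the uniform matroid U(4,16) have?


In U(4,16), circuits are the (5)-element subsets.
Any set of 5 elements is dependent, and removing any one element gives
an independent set of size 4, so it is a minimal dependent set.
Number of circuits = (16 choose 5) = 4368.

4368


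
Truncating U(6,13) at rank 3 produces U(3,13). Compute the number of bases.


Truncating U(6,13) to rank 3 gives U(3,13).
Bases of U(3,13) are all 3-element subsets of 13 elements.
Number of bases = C(13,3) = (13 * 12 * 11) / (1 * 2 * 3) = 286.

286


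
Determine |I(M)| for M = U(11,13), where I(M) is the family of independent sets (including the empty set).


Independent sets of U(11,13) are all subsets of size <= 11.
Count = C(13,0) + C(13,1) + C(13,2) + C(13,3) + C(13,4) + C(13,5) + C(13,6) + C(13,7) + C(13,8) + C(13,9) + C(13,10) + C(13,11)
     = 1 + 13 + 78 + 286 + 715 + 1287 + 1716 + 1716 + 1287 + 715 + 286 + 78
     = 8178.

8178


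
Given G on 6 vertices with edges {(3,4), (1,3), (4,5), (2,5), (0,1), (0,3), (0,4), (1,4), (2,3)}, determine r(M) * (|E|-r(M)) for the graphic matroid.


r(M) = |V| - c = 6 - 1 = 5.
nullity = |E| - r(M) = 9 - 5 = 4.
Product = 5 * 4 = 20.

20


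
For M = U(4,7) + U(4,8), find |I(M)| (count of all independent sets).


For a direct sum, |I(M1+M2)| = |I(M1)| * |I(M2)|.
|I(U(4,7))| = sum C(7,k) for k=0..4 = 99.
|I(U(4,8))| = sum C(8,k) for k=0..4 = 163.
Total = 99 * 163 = 16137.

16137


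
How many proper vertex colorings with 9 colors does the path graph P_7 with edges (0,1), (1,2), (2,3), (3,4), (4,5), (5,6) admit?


P(P_7, k) = k * (k-1)^(6).
P(9) = 9 * 8^6 = 9 * 262144 = 2359296.

2359296


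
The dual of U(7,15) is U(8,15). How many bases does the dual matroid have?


The dual of U(r,n) is U(n-r, n) = U(8,15).
Bases of U(8,15) are all (8)-element subsets.
|B(M*)| = C(15,8) = 15! / (8! * 7!) = 6435.

6435


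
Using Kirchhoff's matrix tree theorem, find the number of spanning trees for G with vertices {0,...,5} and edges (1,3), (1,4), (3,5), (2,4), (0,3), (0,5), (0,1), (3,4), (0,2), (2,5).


By Kirchhoff's matrix tree theorem, the number of spanning trees equals
the determinant of any cofactor of the Laplacian matrix L.
G has 6 vertices and 10 edges.
Computing the (5 x 5) cofactor determinant gives 130.

130


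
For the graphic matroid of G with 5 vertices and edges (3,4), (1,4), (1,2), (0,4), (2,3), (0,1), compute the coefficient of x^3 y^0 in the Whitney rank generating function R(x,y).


R(x,y) = sum over A in 2^E of x^(r(E)-r(A)) * y^(|A|-r(A)).
G has 5 vertices, 6 edges. r(E) = 4.
Enumerate all 2^6 = 64 subsets.
Count subsets with r(E)-r(A)=3 and |A|-r(A)=0: 6.

6


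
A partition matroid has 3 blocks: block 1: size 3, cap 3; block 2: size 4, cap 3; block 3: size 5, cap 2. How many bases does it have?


A basis picks exactly ci elements from block i.
Number of bases = product of C(|Si|, ci).
= C(3,3) * C(4,3) * C(5,2)
= 1 * 4 * 10
= 40.

40


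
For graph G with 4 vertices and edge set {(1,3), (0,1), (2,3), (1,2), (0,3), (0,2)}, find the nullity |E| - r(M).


Cycle rank (nullity) = |E| - r(M) = |E| - (|V| - c).
|E| = 6, |V| = 4, c = 1.
Nullity = 6 - (4 - 1) = 6 - 3 = 3.

3


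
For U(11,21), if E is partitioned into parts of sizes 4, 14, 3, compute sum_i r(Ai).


r(Ai) = min(|Ai|, 11) for each part.
Sum = min(4,11) + min(14,11) + min(3,11)
    = 4 + 11 + 3
    = 18.

18


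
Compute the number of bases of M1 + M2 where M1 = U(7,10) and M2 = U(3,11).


Bases of a direct sum M1 + M2: |B| = |B(M1)| * |B(M2)|.
|B(U(7,10))| = C(10,7) = 120.
|B(U(3,11))| = C(11,3) = 165.
Total bases = 120 * 165 = 19800.

19800


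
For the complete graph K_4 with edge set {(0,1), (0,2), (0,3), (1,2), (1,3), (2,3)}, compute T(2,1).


T(K_4; x,y) = x^3 + 3x^2 + 4xy + 2x + y^3 + 3y^2 + 2y.
Substituting x=2, y=1:
= 8 + 12 + 8 + 4 + 1 + 3 + 2
= 38.

38


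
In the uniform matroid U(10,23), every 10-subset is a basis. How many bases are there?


Bases of U(10,23) are all 10-element subsets of the 23-element ground set.
Number of bases = C(23,10).
(23 choose 10) = 1144066.

1144066


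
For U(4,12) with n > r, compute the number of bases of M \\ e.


Deleting e from U(4,12) gives U(4,11) since n > r.
Bases of U(4,11) = C(11,4) = (11 * 10 * 9 * 8) / (1 * 2 * 3 * 4) = 330.

330


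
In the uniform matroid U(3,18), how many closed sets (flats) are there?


Flats of U(3,18): every subset of size < 3 is a flat, plus E itself.
Count = (18 choose 0) + (18 choose 1) + (18 choose 2) + 1
     = 1 + 18 + 153 + 1
     = 173.

173


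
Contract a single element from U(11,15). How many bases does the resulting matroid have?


Contracting e from U(11,15) gives U(10,14).
Bases of U(10,14) = C(14,10) = 14! / (10! * 4!) = 1001.

1001


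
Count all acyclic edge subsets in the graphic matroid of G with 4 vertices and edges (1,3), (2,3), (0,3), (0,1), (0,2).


An independent set in a graphic matroid is an acyclic edge subset.
G has 4 vertices and 5 edges.
Enumerate all 2^5 = 32 subsets, checking for acyclicity.
Total independent sets = 24.

24


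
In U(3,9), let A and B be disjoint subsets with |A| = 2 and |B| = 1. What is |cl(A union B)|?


|A union B| = 2 + 1 = 3 (disjoint).
In U(3,9), cl(S) = S if |S| < 3, else cl(S) = E.
Since 3 >= 3, cl(A union B) = E.
|cl(A union B)| = 9.

9


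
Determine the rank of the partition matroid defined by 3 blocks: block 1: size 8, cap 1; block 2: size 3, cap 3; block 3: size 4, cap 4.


Rank of a partition matroid = sum of min(|Si|, ci) for each block.
= min(8,1) + min(3,3) + min(4,4)
= 1 + 3 + 4
= 8.

8


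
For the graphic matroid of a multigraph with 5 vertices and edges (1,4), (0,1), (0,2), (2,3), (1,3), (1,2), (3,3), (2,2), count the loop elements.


In a graphic matroid, a loop is a self-loop edge (u,u) with rank 0.
Examining all 8 edges for self-loops...
Self-loops found: (3,3), (2,2)
Number of loops = 2.

2


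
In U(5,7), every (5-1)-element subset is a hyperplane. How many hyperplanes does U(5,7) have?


Hyperplanes of U(5,7) are flats of rank 4.
In a uniform matroid, these are exactly the (4)-element subsets.
Count = (7 choose 4) = 35.

35


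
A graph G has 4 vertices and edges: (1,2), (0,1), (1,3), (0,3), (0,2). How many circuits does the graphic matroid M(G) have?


A circuit in a graphic matroid = edge set of a simple cycle.
G has 4 vertices and 5 edges.
Enumerating all minimal edge subsets forming cycles...
Total circuits found: 3.

3


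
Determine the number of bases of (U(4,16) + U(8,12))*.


(M1+M2)* = M1* + M2*.
M1* = U(12,16), bases: C(16,12) = 1820.
M2* = U(4,12), bases: C(12,4) = 495.
|B(M*)| = 1820 * 495 = 900900.

900900


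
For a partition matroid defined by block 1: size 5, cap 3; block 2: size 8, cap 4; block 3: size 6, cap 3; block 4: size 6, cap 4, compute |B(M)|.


A basis picks exactly ci elements from block i.
Number of bases = product of C(|Si|, ci).
= C(5,3) * C(8,4) * C(6,3) * C(6,4)
= 10 * 70 * 20 * 15
= 210000.

210000


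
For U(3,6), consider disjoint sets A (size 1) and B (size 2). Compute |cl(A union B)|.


|A union B| = 1 + 2 = 3 (disjoint).
In U(3,6), cl(S) = S if |S| < 3, else cl(S) = E.
Since 3 >= 3, cl(A union B) = E.
|cl(A union B)| = 6.

6


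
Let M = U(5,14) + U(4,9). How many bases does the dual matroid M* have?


(M1+M2)* = M1* + M2*.
M1* = U(9,14), bases: C(14,9) = 2002.
M2* = U(5,9), bases: C(9,5) = 126.
|B(M*)| = 2002 * 126 = 252252.

252252


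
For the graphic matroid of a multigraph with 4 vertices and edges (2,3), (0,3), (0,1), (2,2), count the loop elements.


In a graphic matroid, a loop is a self-loop edge (u,u) with rank 0.
Examining all 4 edges for self-loops...
Self-loops found: (2,2)
Number of loops = 1.

1


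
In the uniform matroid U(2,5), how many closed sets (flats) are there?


Flats of U(2,5): every subset of size < 2 is a flat, plus E itself.
Count = (5 choose 0) + (5 choose 1) + 1
     = 1 + 5 + 1
     = 7.

7


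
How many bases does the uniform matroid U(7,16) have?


Bases of U(7,16) are all 7-element subsets of the 16-element ground set.
Number of bases = C(16,7).
C(16,7) = 11440.

11440


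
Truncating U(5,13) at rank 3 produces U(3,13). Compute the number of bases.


Truncating U(5,13) to rank 3 gives U(3,13).
Bases of U(3,13) are all 3-element subsets of 13 elements.
Number of bases = C(13,3) = 13! / (3! * 10!) = 286.

286


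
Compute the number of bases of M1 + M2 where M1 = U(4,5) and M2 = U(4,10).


Bases of a direct sum M1 + M2: |B| = |B(M1)| * |B(M2)|.
|B(U(4,5))| = C(5,4) = 5.
|B(U(4,10))| = C(10,4) = 210.
Total bases = 5 * 210 = 1050.

1050


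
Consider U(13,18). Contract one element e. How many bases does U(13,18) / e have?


Contracting e from U(13,18) gives U(12,17).
Bases of U(12,17) = C(17,12) = 17! / (12! * 5!) = 6188.

6188


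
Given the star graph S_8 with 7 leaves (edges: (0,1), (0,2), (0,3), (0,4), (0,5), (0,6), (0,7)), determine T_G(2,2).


A star on 8 vertices is a tree with 7 edges.
T(x,y) = x^(7) for any tree.
T(2,2) = 2^7 = 128.

128


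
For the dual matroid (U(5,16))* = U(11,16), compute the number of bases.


The dual of U(r,n) is U(n-r, n) = U(11,16).
Bases of U(11,16) are all (11)-element subsets.
|B(M*)| = C(16,11) = 4368.

4368


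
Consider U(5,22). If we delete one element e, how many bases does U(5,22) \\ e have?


Deleting e from U(5,22) gives U(5,21) since n > r.
Bases of U(5,21) = (21 choose 5) = 20349.

20349


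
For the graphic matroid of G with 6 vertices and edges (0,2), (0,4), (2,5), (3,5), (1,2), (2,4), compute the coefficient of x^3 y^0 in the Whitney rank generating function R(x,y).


R(x,y) = sum over A in 2^E of x^(r(E)-r(A)) * y^(|A|-r(A)).
G has 6 vertices, 6 edges. r(E) = 5.
Enumerate all 2^6 = 64 subsets.
Count subsets with r(E)-r(A)=3 and |A|-r(A)=0: 15.

15


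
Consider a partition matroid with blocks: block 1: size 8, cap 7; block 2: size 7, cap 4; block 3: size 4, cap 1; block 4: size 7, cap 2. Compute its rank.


Rank of a partition matroid = sum of min(|Si|, ci) for each block.
= min(8,7) + min(7,4) + min(4,1) + min(7,2)
= 7 + 4 + 1 + 2
= 14.

14


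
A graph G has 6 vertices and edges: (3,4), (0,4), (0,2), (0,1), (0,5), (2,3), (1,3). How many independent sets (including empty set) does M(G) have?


An independent set in a graphic matroid is an acyclic edge subset.
G has 6 vertices and 7 edges.
Enumerate all 2^7 = 128 subsets, checking for acyclicity.
Total independent sets = 108.

108
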